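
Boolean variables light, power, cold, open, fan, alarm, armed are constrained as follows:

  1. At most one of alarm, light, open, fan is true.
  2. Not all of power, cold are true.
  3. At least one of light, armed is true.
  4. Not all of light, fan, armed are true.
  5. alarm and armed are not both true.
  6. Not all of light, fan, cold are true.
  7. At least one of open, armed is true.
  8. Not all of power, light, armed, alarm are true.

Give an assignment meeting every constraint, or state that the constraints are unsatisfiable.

light = False; power = False; cold = True; open = False; fan = False; alarm = False; armed = True

  (1) {alarm, light, open, fan}: 0 true — at most one ✓
  (2) {power, cold}: 1/2 true — not all ✓
  (3) {light, armed}: 1 true — at least one ✓
  (4) {light, fan, armed}: 1/3 true — not all ✓
  (5) alarm=F, armed=T — not both ✓
  (6) {light, fan, cold}: 1/3 true — not all ✓
  (7) {open, armed}: 1 true — at least one ✓
  (8) {power, light, armed, alarm}: 1/4 true — not all ✓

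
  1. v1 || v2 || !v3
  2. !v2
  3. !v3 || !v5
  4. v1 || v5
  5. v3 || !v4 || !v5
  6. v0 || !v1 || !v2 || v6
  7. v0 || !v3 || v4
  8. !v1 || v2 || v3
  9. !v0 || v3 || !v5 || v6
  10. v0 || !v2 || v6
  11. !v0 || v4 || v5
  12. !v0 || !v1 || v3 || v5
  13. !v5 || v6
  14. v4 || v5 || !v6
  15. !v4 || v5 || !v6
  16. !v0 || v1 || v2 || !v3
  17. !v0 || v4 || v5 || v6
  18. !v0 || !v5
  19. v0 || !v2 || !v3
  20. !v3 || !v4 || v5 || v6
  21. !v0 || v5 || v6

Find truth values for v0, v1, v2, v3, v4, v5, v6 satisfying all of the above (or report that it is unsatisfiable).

Unit clause (!v2) forces v2 = False.
Set v0 = False.
Try v1 = True:
  (!v1 || v2 || v3) forces v3 = True.
  (!v3 || !v5) forces v5 = False.
  (v0 || !v3 || v4) forces v4 = True.
  (!v4 || v5 || !v6) forces v6 = False.
  clause (!v3 || !v4 || v5 || v6) is falsified — backtrack.
So v1 = False.
  then (v1 || v2 || !v3) forces v3 = False.
  then (v1 || v5) forces v5 = True.
  then (v3 || !v4 || !v5) forces v4 = False.
  then (!v5 || v6) forces v6 = True.
All clauses satisfied.

v0 = False; v1 = False; v2 = False; v3 = False; v4 = False; v5 = True; v6 = True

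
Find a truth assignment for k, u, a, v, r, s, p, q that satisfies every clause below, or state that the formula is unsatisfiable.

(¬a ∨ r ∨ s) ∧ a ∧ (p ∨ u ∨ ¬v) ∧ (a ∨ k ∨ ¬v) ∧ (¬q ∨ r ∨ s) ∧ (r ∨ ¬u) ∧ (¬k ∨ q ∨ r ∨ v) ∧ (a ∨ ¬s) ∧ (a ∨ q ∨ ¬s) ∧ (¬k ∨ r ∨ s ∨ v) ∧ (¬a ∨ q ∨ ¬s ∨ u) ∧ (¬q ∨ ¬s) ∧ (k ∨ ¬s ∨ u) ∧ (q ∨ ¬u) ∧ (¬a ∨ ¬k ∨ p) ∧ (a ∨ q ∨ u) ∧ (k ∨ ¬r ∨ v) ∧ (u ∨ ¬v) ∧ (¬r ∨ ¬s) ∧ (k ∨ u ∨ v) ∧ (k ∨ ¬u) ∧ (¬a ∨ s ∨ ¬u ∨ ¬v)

Unit clause (a) forces a = True.
Set k = True.
  then (¬a ∨ ¬k ∨ p) forces p = True.
Set u = True.
  then (r ∨ ¬u) forces r = True.
  then (q ∨ ¬u) forces q = True.
  then (¬r ∨ ¬s) forces s = False.
  then (¬a ∨ s ∨ ¬u ∨ ¬v) forces v = False.
All clauses satisfied.

k = True, u = True, a = True, v = False, r = True, s = False, p = True, q = True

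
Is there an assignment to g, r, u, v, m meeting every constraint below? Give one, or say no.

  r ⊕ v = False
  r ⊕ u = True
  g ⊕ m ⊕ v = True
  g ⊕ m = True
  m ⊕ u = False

g=F, r=F, u=T, v=F, m=T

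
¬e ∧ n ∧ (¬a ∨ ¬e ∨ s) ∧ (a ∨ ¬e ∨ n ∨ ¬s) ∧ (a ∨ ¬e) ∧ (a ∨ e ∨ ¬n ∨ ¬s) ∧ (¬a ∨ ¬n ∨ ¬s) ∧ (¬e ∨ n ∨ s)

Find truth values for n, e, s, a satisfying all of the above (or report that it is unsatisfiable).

n = True, e = False, s = False, a = True

Unit clause (¬e) forces e = False.
Unit clause (n) forces n = True.
Set s = False.
Set a = True.
All clauses satisfied.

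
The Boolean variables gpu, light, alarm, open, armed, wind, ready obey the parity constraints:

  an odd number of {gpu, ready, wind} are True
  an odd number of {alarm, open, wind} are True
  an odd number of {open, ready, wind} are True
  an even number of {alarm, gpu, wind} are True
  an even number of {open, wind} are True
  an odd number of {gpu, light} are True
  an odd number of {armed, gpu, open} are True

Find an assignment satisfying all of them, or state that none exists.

Adding constraints 1, 2, 3, 4 mod 2: every variable appears an even number of times on the left, so the left side is 0.
But the right sides sum to 1 (mod 2). 0 ≠ 1 — the system is inconsistent.

The formula is unsatisfiable.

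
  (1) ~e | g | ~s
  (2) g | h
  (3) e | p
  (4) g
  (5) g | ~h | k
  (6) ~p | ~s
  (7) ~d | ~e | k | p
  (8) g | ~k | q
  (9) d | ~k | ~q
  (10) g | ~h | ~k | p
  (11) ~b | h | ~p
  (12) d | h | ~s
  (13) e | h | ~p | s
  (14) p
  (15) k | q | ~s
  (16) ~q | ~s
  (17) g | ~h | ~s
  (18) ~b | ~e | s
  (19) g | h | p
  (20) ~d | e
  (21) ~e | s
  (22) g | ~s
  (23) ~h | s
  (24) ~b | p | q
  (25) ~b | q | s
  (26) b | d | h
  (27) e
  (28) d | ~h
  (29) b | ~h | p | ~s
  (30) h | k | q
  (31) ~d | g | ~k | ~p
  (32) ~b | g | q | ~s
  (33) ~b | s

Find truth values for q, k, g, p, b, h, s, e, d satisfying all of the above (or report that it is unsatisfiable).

UNSATISFIABLE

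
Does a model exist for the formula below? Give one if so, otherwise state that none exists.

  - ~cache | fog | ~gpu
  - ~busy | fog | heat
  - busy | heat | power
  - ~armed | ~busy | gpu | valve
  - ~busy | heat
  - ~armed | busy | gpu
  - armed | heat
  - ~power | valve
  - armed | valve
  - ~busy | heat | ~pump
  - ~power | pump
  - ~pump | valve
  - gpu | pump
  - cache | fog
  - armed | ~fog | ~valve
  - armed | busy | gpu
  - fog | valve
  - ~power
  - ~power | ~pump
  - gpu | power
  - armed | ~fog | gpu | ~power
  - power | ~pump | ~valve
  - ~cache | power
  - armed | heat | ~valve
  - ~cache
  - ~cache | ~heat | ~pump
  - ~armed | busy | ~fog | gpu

valve = True, armed = True, fog = True, heat = True, power = False, pump = False, cache = False, busy = False, gpu = True

Unit clause (~power) forces power = False.
In (gpu | power) only gpu is left, so gpu = True.
In (~cache | power) only ~cache is left, so cache = False.
In (cache | fog) only fog is left, so fog = True.
Set valve = True.
  then (armed | ~fog | ~valve) forces armed = True.
  then (power | ~pump | ~valve) forces pump = False.
Try heat = False:
  (busy | heat | power) forces busy = True.
  clause (~busy | heat) is falsified — backtrack.
So heat = True.
Set busy = False.
All clauses satisfied.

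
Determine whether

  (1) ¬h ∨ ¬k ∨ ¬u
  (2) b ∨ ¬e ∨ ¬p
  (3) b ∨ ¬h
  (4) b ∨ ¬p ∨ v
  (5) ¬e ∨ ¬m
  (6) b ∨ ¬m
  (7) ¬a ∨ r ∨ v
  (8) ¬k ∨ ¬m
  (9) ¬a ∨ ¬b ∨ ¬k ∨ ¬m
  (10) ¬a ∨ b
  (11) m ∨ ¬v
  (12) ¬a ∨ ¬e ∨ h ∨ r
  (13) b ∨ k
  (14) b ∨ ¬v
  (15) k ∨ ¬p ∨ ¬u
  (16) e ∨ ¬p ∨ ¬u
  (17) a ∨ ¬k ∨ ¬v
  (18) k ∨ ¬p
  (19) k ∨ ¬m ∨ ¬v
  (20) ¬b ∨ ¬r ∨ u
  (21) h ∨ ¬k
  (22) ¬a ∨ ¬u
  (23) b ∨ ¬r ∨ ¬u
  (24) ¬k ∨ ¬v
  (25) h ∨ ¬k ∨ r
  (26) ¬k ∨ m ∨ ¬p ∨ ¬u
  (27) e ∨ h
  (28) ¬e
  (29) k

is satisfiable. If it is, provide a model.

Unit clause (¬e) forces e = False.
Unit clause (k) forces k = True.
In (¬k ∨ ¬m) only ¬m is left, so m = False.
In (m ∨ ¬v) only ¬v is left, so v = False.
In (h ∨ ¬k) only h is left, so h = True.
In (¬h ∨ ¬k ∨ ¬u) only ¬u is left, so u = False.
In (b ∨ ¬h) only b is left, so b = True.
In (¬b ∨ ¬r ∨ u) only ¬r is left, so r = False.
In (¬a ∨ r ∨ v) only ¬a is left, so a = False.
Set p = False.
All clauses satisfied.

u=F, r=F, a=F, e=F, v=F, k=T, p=F, b=T, h=T, m=F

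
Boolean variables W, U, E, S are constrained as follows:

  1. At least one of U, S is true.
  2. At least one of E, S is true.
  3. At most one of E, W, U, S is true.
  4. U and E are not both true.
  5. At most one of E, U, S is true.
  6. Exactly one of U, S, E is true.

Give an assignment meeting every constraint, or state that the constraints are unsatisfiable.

W: False, U: False, E: False, S: True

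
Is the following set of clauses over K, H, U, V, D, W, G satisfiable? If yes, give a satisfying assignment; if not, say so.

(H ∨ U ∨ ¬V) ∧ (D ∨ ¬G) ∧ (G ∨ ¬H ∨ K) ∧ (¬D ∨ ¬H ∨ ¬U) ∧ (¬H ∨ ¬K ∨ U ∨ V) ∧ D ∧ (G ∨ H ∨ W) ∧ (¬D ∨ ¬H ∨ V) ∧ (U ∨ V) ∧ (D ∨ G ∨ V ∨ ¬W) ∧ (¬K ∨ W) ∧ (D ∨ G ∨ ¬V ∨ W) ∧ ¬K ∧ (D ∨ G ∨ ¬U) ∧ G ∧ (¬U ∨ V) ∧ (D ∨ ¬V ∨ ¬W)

K=F, H=F, U=T, V=T, D=T, W=T, G=T

Unit clause (D) forces D = True.
Unit clause (¬K) forces K = False.
Unit clause (G) forces G = True.
Set H = False.
Try U = False:
  (H ∨ U ∨ ¬V) forces V = False.
  clause (U ∨ V) is falsified — backtrack.
So U = True.
  then (¬U ∨ V) forces V = True.
Set W = True.
All clauses satisfied.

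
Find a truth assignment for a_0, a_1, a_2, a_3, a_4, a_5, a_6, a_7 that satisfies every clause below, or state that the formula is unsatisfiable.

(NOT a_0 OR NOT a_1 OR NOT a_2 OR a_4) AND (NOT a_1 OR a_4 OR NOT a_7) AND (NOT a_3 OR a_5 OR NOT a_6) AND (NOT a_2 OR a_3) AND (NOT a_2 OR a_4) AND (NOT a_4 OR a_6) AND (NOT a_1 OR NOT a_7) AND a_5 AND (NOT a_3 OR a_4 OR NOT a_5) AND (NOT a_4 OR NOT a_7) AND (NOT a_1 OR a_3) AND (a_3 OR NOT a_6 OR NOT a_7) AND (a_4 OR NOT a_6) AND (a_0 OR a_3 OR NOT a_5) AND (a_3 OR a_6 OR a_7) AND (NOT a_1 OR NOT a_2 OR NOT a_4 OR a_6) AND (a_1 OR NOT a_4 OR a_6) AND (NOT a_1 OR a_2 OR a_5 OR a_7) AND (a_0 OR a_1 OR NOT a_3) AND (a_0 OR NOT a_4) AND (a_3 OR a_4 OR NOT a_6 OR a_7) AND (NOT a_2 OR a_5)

a_0: True, a_1: True, a_2: False, a_3: True, a_4: True, a_5: True, a_6: True, a_7: False

Unit clause (a_5) forces a_5 = True.
Try a_0 = False:
  (a_0 OR a_3 OR NOT a_5) forces a_3 = True.
  (NOT a_3 OR a_4 OR NOT a_5) forces a_4 = True.
  clause (a_0 OR NOT a_4) is falsified — backtrack.
So a_0 = True.
Set a_1 = True.
  then (NOT a_1 OR NOT a_7) forces a_7 = False.
  then (NOT a_1 OR a_3) forces a_3 = True.
  then (NOT a_3 OR a_4 OR NOT a_5) forces a_4 = True.
  then (NOT a_4 OR a_6) forces a_6 = True.
Set a_2 = False.
All clauses satisfied.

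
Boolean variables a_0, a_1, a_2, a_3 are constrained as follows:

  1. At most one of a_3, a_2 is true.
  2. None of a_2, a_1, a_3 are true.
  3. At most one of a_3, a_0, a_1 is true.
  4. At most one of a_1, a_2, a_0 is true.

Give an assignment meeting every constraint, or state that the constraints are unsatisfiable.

a_0 = False; a_1 = False; a_2 = False; a_3 = False

  (1) {a_3, a_2}: 0 true — at most one ✓
  (2) {a_2, a_1, a_3}: 0 true — none ✓
  (3) {a_3, a_0, a_1}: 0 true — at most one ✓
  (4) {a_1, a_2, a_0}: 0 true — at most one ✓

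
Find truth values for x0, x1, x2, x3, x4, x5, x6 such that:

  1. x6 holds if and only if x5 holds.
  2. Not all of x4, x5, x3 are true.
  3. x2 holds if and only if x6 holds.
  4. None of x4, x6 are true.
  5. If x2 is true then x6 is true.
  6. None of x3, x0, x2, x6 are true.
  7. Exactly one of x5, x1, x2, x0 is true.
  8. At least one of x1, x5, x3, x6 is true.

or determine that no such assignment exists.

x0=F, x1=T, x2=F, x3=F, x4=F, x5=F, x6=F

  (1) x6=F, x5=F — same ✓
  (2) {x4, x5, x3}: 0/3 true — not all ✓
  (3) x2=F, x6=F — same ✓
  (4) {x4, x6}: 0 true — none ✓
  (5) x2=F ⇒ x6: vacuous ✓
  (6) {x3, x0, x2, x6}: 0 true — none ✓
  (7) {x5, x1, x2, x0}: 1 true — exactly one ✓
  (8) {x1, x5, x3, x6}: 1 true — at least one ✓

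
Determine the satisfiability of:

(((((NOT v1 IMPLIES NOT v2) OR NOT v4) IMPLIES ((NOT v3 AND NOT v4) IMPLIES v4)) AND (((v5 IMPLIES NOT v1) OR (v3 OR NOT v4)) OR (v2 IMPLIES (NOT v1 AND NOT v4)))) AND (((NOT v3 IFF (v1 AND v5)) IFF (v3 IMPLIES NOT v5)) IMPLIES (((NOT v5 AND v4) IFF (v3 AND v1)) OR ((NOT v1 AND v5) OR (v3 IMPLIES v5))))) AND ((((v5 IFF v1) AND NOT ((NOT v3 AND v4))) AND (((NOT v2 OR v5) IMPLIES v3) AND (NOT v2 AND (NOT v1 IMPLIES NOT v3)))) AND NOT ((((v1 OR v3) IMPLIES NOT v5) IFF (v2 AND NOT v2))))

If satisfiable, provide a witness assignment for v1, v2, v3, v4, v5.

Case v2 = True: the conjunct NOT v2 is False.
Case v2 = False: the formula simplifies to (((NOT v3 AND NOT v4) IMPLIES v4) AND (((NOT v3 IFF (v1 AND v5)) IFF (v3 IMPLIES NOT v5)) IMPLIES (((NOT v5 AND v4) IFF (v3 AND v1)) OR ((NOT v1 AND v5) OR (v3 IMPLIES v5))))) AND ((((v5 IFF v1) AND NOT ((NOT v3 AND v4))) AND (v3 AND (NOT v1 IMPLIES NOT v3))) AND NOT (NOT (((v1 OR v3) IMPLIES NOT v5)))).
  v3 = True: simplifies to ((NOT ((v1 AND v5)) IFF NOT v5) IMPLIES (((NOT v5 AND v4) IFF v1) OR ((NOT v1 AND v5) OR v5))) AND (((v5 IFF v1) AND v1) AND NOT (NOT (NOT v5))).
    v5 = True: the conjunct NOT (NOT (NOT v5)) becomes NOT (NOT False) = False.
    v5 = False: simplifies to (v4 IFF v1) AND (NOT v1 AND v1).
      v1 = True: the conjunct NOT v1 is False.
      v1 = False: the conjunct v1 is False.
  v3 = False: the conjunct v3 is False.
Both cases fail — unsatisfiable.

Unsatisfiable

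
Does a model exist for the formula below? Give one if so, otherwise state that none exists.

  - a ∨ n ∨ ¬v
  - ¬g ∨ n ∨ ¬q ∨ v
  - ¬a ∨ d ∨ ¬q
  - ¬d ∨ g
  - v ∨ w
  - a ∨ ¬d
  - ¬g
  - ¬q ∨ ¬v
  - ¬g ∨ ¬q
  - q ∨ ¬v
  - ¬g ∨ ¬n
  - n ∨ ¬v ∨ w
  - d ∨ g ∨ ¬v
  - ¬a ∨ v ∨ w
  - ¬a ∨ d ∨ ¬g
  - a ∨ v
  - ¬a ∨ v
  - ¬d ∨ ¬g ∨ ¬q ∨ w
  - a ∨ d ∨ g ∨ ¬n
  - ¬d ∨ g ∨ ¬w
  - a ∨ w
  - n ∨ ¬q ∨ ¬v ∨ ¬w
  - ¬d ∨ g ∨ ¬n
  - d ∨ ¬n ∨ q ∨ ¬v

Unsatisfiable — no assignment works.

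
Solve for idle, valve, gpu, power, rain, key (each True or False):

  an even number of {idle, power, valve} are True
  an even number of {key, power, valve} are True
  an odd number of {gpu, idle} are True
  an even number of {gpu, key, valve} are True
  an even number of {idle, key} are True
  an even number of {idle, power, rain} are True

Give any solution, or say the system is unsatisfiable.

idle=F; valve=T; gpu=T; power=T; rain=T; key=F

{idle, power, valve}: 2 true → even ✓
{key, power, valve}: 2 true → even ✓
{gpu, idle}: 1 true → odd ✓
{gpu, key, valve}: 2 true → even ✓
{idle, key}: 0 true → even ✓
{idle, power, rain}: 2 true → even ✓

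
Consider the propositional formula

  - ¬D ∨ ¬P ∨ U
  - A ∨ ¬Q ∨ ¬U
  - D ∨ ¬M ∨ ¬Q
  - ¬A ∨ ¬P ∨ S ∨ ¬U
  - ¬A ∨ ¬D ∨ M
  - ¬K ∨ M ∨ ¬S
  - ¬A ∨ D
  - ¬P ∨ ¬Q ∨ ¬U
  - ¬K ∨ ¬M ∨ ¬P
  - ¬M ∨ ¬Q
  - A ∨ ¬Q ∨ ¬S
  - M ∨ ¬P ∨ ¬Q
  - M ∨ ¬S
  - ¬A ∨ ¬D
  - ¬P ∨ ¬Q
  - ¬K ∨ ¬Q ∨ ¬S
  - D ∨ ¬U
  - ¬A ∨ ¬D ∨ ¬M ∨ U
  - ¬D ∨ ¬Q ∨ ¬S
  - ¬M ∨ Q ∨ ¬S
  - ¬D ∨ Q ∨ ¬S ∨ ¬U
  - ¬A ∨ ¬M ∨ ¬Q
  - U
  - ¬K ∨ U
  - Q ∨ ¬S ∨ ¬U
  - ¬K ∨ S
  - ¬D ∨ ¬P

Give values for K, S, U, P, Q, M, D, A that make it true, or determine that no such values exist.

K = False, S = False, U = True, P = False, Q = False, M = True, D = True, A = False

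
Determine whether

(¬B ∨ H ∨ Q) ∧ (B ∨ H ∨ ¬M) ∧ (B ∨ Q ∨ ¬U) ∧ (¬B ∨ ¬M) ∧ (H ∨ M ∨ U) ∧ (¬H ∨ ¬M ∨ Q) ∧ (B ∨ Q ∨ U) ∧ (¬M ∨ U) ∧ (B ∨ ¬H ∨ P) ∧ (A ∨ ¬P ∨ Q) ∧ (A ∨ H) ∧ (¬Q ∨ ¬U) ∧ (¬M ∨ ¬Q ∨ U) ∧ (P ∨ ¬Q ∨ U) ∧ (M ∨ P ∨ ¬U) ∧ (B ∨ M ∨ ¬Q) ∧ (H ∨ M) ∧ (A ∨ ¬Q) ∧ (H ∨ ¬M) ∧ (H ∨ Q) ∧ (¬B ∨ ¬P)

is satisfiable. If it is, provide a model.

Set P = False.
Try B = False:
  (B ∨ ¬H ∨ P) forces H = False.
  (B ∨ H ∨ ¬M) forces M = False.
  clause (H ∨ M) is falsified — backtrack.
So B = True.
  then (¬B ∨ ¬M) forces M = False.
  then (M ∨ P ∨ ¬U) forces U = False.
  then (H ∨ M) forces H = True.
  then (P ∨ ¬Q ∨ U) forces Q = False.
Set A = False.
All clauses satisfied.

P: False, B: True, H: True, M: False, Q: False, U: False, A: False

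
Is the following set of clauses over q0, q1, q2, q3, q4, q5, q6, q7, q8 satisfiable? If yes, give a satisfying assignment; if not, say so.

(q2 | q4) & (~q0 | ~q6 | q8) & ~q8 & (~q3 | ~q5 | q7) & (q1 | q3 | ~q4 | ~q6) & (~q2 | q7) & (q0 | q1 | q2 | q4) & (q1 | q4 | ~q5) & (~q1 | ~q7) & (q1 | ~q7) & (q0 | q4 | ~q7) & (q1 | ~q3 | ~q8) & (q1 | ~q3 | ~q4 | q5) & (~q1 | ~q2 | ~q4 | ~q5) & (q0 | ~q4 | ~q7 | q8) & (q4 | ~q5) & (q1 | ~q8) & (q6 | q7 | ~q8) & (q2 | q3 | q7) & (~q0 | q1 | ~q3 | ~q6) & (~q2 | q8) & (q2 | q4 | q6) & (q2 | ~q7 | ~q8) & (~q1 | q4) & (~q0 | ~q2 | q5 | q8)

q0=F; q1=T; q2=F; q3=T; q4=T; q5=F; q6=F; q7=F; q8=F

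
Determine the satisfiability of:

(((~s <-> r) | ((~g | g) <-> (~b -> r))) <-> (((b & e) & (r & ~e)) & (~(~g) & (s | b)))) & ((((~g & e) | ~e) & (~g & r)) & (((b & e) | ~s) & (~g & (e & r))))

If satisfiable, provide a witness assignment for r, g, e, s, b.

Case g = True: the conjunct ~g is False.
Case g = False: the formula simplifies to ~(((~s <-> r) | (~b -> r))) & (((e | ~e) & r) & (((b & e) | ~s) & (e & r))).
  r = True: the conjunct ~(((~s <-> r) | (~b -> r))) becomes ~((~s | True)) = False.
  r = False: the conjunct r is False.
Both cases fail — unsatisfiable.

Unsatisfiable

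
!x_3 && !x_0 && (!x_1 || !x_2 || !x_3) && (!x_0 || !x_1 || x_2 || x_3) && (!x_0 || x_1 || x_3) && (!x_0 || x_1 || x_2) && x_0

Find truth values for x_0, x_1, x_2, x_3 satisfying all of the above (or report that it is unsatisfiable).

Case x_0 = True:
  Clause (!x_0) is falsified — contradiction.
Case x_0 = False:
  Clause (x_0) is falsified — contradiction.
Both cases fail, so the formula is unsatisfiable.

Unsatisfiable — no assignment works.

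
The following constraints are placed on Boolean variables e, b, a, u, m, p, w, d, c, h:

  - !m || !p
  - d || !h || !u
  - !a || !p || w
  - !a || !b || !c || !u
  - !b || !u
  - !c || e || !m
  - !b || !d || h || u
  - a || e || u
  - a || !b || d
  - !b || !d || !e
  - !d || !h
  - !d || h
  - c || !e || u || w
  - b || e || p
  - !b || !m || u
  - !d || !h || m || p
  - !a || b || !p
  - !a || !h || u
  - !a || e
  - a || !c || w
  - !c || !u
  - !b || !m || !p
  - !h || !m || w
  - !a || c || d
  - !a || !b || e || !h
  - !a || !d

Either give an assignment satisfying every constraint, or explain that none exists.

Set e = True.
Set b = True.
  then (!b || !u) forces u = False.
  then (!b || !d || !e) forces d = False.
  then (!b || !m || u) forces m = False.
  then (a || !b || d) forces a = True.
  then (!a || !h || u) forces h = False.
  then (!a || c || d) forces c = True.
Set p = False.
Set w = False.
All clauses satisfied.

e=T, b=T, a=T, u=F, m=F, p=F, w=F, d=F, c=T, h=F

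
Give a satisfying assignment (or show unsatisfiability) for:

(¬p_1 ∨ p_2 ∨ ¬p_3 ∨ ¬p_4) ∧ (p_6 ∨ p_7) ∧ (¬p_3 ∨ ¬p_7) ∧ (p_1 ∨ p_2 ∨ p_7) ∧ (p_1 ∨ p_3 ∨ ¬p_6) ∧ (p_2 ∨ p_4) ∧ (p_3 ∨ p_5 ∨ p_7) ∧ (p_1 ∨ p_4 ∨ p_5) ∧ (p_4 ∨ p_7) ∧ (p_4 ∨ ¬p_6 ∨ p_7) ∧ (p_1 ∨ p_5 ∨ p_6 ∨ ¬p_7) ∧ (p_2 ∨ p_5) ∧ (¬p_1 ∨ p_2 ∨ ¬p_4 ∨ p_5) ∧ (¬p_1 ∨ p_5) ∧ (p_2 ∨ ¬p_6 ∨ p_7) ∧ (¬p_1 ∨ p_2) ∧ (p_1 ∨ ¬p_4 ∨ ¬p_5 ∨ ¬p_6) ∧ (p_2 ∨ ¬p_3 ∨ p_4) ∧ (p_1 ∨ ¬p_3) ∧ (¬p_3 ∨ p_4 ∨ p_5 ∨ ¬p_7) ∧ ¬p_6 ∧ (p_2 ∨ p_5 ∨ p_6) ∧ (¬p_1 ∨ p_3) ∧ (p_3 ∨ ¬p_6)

Unit clause (¬p_6) forces p_6 = False.
In (p_6 ∨ p_7) only p_7 is left, so p_7 = True.
In (¬p_3 ∨ ¬p_7) only ¬p_3 is left, so p_3 = False.
In (¬p_1 ∨ p_3) only ¬p_1 is left, so p_1 = False.
In (p_1 ∨ p_5 ∨ p_6 ∨ ¬p_7) only p_5 is left, so p_5 = True.
Set p_2 = True.
Set p_4 = False.
All clauses satisfied.

p_1 = False; p_2 = True; p_3 = False; p_4 = False; p_5 = True; p_6 = False; p_7 = True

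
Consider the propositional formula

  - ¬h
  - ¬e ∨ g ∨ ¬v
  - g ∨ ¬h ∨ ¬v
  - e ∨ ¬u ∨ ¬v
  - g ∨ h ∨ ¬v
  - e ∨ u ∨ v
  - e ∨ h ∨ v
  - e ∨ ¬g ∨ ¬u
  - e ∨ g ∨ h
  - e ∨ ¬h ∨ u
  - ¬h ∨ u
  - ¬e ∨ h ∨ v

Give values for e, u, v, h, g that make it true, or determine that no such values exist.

e = True, u = False, v = True, h = False, g = True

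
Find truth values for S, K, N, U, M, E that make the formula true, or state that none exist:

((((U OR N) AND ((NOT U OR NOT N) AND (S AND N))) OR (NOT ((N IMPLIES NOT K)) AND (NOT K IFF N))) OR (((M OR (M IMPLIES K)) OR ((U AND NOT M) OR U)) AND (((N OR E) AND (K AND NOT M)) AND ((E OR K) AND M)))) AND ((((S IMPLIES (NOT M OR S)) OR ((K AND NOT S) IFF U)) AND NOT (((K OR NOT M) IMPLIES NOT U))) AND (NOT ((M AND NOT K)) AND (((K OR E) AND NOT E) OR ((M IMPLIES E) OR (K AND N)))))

Case U = True: the formula simplifies to (((NOT N AND (S AND N)) OR (NOT ((N IMPLIES NOT K)) AND (NOT K IFF N))) OR (((N OR E) AND (K AND NOT M)) AND ((E OR K) AND M))) AND ((((S IMPLIES (NOT M OR S)) OR (K AND NOT S)) AND NOT (NOT ((K OR NOT M)))) AND (NOT ((M AND NOT K)) AND (((K OR E) AND NOT E) OR ((M IMPLIES E) OR (K AND N))))).
  M = True: simplifies to ((NOT N AND (S AND N)) OR (NOT ((N IMPLIES NOT K)) AND (NOT K IFF N))) AND ((((S IMPLIES S) OR (K AND NOT S)) AND NOT (NOT K)) AND (NOT (NOT K) AND (((K OR E) AND NOT E) OR (E OR (K AND N))))).
    K = True: simplifies to ((NOT N AND (S AND N)) OR (NOT (NOT N) AND NOT N)) AND (((S IMPLIES S) OR NOT S) AND (NOT E OR (E OR N))).
      N = True: the conjunct (NOT N AND (S AND N)) OR (NOT (NOT N) AND NOT N) becomes (False AND S) OR (True AND False) = False.
      N = False: the conjunct (NOT N AND (S AND N)) OR (NOT (NOT N) AND NOT N) becomes (True AND False) OR (False AND True) = False.
    K = False: the conjunct NOT (NOT K) becomes NOT (NOT False) = False.
  M = False: simplifies to (NOT N AND (S AND N)) OR (NOT ((N IMPLIES NOT K)) AND (NOT K IFF N)).
    N = True: simplifies to NOT (NOT K) AND NOT K.
      K = True: the conjunct NOT K is False.
      K = False: the conjunct NOT (NOT K) becomes NOT (NOT False) = False.
    N = False: this becomes (True AND False) OR (False AND K) = False.
Case U = False: the conjunct NOT (((K OR NOT M) IMPLIES NOT U)) becomes NOT (((K OR NOT M) IMPLIES True)) = False.
Both cases fail — unsatisfiable.

UNSATISFIABLE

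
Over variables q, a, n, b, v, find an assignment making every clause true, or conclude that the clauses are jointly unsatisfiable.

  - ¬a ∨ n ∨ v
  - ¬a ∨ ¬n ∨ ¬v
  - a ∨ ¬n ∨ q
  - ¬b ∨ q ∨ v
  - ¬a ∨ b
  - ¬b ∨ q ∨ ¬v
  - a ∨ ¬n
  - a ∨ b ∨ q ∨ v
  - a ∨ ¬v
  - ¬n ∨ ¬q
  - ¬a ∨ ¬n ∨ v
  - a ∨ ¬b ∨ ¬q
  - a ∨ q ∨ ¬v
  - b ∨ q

Try q = False:
  (b ∨ q) forces b = True.
  (¬b ∨ q ∨ v) forces v = True.
  clause (¬b ∨ q ∨ ¬v) is falsified — backtrack.
So q = True.
  then (¬n ∨ ¬q) forces n = False.
Set a = True.
  then (¬a ∨ n ∨ v) forces v = True.
  then (¬a ∨ b) forces b = True.
All clauses satisfied.

q=T, a=T, n=F, b=T, v=T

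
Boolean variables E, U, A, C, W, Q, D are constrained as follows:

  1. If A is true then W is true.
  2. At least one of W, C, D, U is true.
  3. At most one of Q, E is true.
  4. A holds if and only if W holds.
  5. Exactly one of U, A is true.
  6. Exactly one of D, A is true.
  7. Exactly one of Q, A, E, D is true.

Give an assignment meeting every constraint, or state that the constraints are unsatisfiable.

E = False, U = True, A = False, C = True, W = False, Q = False, D = True

  (1) A=F ⇒ W: vacuous ✓
  (2) {W, C, D, U}: 3 true — at least one ✓
  (3) {Q, E}: 0 true — at most one ✓
  (4) A=F, W=F — same ✓
  (5) {U, A}: 1 true — exactly one ✓
  (6) {D, A}: 1 true — exactly one ✓
  (7) {Q, A, E, D}: 1 true — exactly one ✓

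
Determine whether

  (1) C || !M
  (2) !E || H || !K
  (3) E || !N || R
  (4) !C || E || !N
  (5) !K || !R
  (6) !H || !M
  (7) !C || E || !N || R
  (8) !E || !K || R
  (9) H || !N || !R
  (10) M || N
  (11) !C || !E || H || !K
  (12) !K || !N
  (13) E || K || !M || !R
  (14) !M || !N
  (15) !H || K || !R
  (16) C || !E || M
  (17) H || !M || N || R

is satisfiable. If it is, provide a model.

M = True; R = True; E = True; H = False; K = False; N = False; C = True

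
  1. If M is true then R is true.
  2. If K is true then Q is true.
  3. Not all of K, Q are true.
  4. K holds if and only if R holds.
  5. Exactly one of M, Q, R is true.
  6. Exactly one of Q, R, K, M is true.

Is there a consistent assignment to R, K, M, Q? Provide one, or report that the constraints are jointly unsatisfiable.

R = False, K = False, M = False, Q = True

  (1) M=F ⇒ R: vacuous ✓
  (2) K=F ⇒ Q: vacuous ✓
  (3) {K, Q}: 1/2 true — not all ✓
  (4) K=F, R=F — same ✓
  (5) {M, Q, R}: 1 true — exactly one ✓
  (6) {Q, R, K, M}: 1 true — exactly one ✓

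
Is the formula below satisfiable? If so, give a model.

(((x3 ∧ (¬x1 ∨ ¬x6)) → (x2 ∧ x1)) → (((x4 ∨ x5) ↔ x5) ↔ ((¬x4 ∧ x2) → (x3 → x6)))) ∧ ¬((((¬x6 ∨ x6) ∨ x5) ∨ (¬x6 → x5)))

The formula is unsatisfiable.

The conjunct ¬((((¬x6 ∨ x6) ∨ x5) ∨ (¬x6 → x5))) is unsatisfiable on its own:
  x5=F, x6=F: evaluates to False.
  x5=F, x6=T: evaluates to False.
  x5=T, x6=F: evaluates to False.
  x5=T, x6=T: evaluates to False.
So the whole conjunction is unsatisfiable.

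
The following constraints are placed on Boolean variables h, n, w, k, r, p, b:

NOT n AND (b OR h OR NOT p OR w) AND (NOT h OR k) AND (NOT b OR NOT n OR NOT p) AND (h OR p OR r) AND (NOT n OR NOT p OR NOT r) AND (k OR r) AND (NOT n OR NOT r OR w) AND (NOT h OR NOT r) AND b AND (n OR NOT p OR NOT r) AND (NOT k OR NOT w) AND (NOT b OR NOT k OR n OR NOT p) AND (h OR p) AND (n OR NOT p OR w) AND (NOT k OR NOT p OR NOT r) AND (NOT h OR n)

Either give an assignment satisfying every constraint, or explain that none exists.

Case n = True:
  Clause (NOT n) is falsified — contradiction.
Case n = False:
  (b) forces b = True.
  (NOT h OR n) forces h = False.
  (h OR p) forces p = True.
  (n OR NOT p OR NOT r) forces r = False.
  (k OR r) forces k = True.
  Clause (NOT b OR NOT k OR n OR NOT p) is falsified — contradiction.
Both cases fail, so the formula is unsatisfiable.

Unsatisfiable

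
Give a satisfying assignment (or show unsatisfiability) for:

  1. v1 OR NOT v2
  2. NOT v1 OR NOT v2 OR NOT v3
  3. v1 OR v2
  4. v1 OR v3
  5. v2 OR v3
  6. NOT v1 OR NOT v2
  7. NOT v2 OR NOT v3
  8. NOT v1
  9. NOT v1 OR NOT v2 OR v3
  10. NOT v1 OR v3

No satisfying assignment exists.

Case v1 = True:
  Clause (NOT v1) is falsified — contradiction.
Case v1 = False:
  (v1 OR NOT v2) forces v2 = False.
  Clause (v1 OR v2) is falsified — contradiction.
Both cases fail, so the formula is unsatisfiable.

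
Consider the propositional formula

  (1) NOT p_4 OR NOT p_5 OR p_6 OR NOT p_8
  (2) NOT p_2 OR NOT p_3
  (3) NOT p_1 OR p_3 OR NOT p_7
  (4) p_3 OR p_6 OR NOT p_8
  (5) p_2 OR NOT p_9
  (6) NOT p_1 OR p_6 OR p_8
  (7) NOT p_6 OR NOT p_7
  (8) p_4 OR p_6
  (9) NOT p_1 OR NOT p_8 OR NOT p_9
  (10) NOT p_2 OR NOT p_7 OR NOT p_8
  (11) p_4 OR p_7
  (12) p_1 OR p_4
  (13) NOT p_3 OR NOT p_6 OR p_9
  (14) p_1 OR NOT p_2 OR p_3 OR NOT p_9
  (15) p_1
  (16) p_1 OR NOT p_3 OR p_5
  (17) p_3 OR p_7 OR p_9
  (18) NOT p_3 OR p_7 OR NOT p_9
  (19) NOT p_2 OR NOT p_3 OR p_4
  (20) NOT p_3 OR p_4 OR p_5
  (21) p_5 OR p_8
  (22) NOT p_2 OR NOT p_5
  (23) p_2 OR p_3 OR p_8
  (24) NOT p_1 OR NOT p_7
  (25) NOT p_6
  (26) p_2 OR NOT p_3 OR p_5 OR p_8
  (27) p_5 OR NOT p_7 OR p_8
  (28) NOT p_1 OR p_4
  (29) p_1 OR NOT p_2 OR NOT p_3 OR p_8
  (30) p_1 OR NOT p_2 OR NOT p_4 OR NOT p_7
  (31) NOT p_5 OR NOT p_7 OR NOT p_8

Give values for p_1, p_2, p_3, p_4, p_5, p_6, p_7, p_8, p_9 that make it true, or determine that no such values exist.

p_1: True, p_2: False, p_3: True, p_4: True, p_5: False, p_6: False, p_7: False, p_8: True, p_9: False

Unit clause (p_1) forces p_1 = True.
In (NOT p_1 OR NOT p_7) only NOT p_7 is left, so p_7 = False.
Unit clause (NOT p_6) forces p_6 = False.
In (NOT p_1 OR p_4) only p_4 is left, so p_4 = True.
In (NOT p_1 OR p_6 OR p_8) only p_8 is left, so p_8 = True.
In (NOT p_1 OR NOT p_8 OR NOT p_9) only NOT p_9 is left, so p_9 = False.
In (p_3 OR p_7 OR p_9) only p_3 is left, so p_3 = True.
In (NOT p_4 OR NOT p_5 OR p_6 OR NOT p_8) only NOT p_5 is left, so p_5 = False.
In (NOT p_2 OR NOT p_3) only NOT p_2 is left, so p_2 = False.
All clauses satisfied.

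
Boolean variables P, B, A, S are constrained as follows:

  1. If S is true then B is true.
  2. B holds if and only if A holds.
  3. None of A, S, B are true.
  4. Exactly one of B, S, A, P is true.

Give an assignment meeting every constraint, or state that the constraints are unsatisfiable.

P=T, B=F, A=F, S=F

  (1) S=F ⇒ B: vacuous ✓
  (2) B=F, A=F — same ✓
  (3) {A, S, B}: 0 true — none ✓
  (4) {B, S, A, P}: 1 true — exactly one ✓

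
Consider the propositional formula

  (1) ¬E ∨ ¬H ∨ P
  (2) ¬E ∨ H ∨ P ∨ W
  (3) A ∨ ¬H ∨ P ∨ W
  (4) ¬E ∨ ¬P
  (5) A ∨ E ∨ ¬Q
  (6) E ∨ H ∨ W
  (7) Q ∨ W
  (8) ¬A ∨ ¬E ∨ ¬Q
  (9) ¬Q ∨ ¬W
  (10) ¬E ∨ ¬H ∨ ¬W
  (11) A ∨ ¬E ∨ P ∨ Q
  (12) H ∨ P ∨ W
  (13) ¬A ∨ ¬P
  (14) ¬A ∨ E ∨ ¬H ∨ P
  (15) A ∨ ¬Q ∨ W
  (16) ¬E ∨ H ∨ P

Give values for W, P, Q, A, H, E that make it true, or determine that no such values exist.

W: True, P: False, Q: False, A: False, H: True, E: False

Set W = True.
  then (¬Q ∨ ¬W) forces Q = False.
Set P = False.
Set A = False.
  then (A ∨ ¬E ∨ P ∨ Q) forces E = False.
Set H = True.
All clauses satisfied.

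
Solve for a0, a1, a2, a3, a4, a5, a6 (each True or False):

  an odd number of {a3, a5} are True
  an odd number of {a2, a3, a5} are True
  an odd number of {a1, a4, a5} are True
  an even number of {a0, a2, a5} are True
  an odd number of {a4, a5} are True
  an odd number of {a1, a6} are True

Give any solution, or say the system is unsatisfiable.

a0 = True, a1 = False, a2 = False, a3 = False, a4 = False, a5 = True, a6 = True

{a3, a5}: 1 true → odd ✓
{a2, a3, a5}: 1 true → odd ✓
{a1, a4, a5}: 1 true → odd ✓
{a0, a2, a5}: 2 true → even ✓
{a4, a5}: 1 true → odd ✓
{a1, a6}: 1 true → odd ✓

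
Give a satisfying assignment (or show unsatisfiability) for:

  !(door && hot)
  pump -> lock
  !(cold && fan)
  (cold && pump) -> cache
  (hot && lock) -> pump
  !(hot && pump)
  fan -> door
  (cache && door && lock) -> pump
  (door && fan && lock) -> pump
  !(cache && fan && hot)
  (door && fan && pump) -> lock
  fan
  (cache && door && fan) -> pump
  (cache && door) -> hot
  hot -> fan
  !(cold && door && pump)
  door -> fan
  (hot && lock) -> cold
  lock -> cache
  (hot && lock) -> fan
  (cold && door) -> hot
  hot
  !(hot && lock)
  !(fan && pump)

Case hot = True:
  (fan || !hot) forces fan = True.
  (door || !fan) forces door = True.
  Clause (!door || !hot) is falsified — contradiction.
Case hot = False:
  Clause (hot) is falsified — contradiction.
Both cases fail, so the formula is unsatisfiable.

Unsatisfiable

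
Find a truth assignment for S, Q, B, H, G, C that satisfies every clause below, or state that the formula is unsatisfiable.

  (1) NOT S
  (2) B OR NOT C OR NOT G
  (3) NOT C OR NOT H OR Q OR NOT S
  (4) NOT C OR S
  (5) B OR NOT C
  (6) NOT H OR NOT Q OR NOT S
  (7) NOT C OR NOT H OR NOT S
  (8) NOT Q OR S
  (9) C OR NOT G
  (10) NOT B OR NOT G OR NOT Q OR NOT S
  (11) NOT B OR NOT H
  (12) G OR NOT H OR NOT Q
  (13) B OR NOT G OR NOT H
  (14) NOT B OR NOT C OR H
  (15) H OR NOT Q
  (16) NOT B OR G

S: False; Q: False; B: False; H: True; G: False; C: False

Unit clause (NOT S) forces S = False.
In (NOT C OR S) only NOT C is left, so C = False.
In (NOT Q OR S) only NOT Q is left, so Q = False.
In (C OR NOT G) only NOT G is left, so G = False.
In (NOT B OR G) only NOT B is left, so B = False.
Set H = True.
All clauses satisfied.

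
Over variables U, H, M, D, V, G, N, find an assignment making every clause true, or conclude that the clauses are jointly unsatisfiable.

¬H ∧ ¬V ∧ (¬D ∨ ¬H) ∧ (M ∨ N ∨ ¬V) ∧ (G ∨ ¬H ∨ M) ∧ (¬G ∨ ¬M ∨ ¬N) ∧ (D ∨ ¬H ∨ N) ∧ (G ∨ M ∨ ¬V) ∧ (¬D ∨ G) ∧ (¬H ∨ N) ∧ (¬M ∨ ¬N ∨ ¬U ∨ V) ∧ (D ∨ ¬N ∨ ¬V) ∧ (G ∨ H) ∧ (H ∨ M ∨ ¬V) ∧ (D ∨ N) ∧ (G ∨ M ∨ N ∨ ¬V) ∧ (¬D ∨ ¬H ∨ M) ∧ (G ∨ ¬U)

U = False, H = False, M = True, D = True, V = False, G = True, N = False

Unit clause (¬H) forces H = False.
Unit clause (¬V) forces V = False.
In (G ∨ H) only G is left, so G = True.
Set U = False.
Set M = True.
  then (¬G ∨ ¬M ∨ ¬N) forces N = False.
  then (D ∨ N) forces D = True.
All clauses satisfied.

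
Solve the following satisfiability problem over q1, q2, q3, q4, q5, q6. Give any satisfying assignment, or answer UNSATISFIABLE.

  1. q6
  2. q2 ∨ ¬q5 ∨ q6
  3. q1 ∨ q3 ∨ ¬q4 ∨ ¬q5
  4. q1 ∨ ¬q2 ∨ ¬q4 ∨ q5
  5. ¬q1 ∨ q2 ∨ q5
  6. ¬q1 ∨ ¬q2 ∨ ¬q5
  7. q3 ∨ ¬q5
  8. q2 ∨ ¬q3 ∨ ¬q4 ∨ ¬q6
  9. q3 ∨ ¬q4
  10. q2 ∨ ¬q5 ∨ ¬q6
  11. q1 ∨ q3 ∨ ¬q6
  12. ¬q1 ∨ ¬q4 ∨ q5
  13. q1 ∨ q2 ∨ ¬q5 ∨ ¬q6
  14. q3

q1 = True, q2 = True, q3 = True, q4 = False, q5 = False, q6 = True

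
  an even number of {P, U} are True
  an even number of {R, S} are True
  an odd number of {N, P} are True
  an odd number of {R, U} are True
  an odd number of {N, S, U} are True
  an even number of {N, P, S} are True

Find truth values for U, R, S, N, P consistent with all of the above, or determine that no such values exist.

Adding constraints 1, 5, 6 mod 2: every variable appears an even number of times on the left, so the left side is 0.
But the right sides sum to 1 (mod 2). 0 ≠ 1 — the system is inconsistent.

UNSATISFIABLE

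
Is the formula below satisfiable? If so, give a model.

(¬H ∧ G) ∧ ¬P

P = False; G = True; H = False

  ¬H ∧ G = True
    ¬H = True
  ¬P = True
Both conjuncts True, so the formula holds.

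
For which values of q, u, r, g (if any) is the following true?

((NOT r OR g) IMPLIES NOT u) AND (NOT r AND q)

q = True, u = False, r = False, g = False

  (NOT r OR g) IMPLIES NOT u = True
    NOT r OR g = True
      NOT r = True
    NOT u = True
  NOT r AND q = True
    NOT r = True
Both conjuncts True, so the formula holds.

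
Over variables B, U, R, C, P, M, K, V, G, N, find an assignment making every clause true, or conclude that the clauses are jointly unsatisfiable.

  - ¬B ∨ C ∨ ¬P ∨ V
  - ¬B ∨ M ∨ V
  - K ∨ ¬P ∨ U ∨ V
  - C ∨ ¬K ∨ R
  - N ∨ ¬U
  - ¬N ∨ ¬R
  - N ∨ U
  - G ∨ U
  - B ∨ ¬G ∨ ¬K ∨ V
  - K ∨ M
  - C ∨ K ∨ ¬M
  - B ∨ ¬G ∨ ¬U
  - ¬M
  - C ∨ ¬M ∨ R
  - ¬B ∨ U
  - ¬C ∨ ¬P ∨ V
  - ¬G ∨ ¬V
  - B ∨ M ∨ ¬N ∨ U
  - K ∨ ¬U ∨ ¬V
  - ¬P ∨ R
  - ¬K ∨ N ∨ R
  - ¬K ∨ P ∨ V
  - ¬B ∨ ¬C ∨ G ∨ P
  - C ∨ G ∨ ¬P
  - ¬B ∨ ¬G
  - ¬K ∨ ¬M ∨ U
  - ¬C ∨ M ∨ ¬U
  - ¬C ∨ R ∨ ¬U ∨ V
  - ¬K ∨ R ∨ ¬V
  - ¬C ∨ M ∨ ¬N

Case N = True:
  (¬N ∨ ¬R) forces R = False.
  (¬M) forces M = False.
  (K ∨ M) forces K = True.
  (C ∨ ¬K ∨ R) forces C = True.
  Clause (¬C ∨ M ∨ ¬N) is falsified — contradiction.
Case N = False:
  (N ∨ ¬U) forces U = False.
  Clause (N ∨ U) is falsified — contradiction.
Both cases fail, so the formula is unsatisfiable.

The formula is unsatisfiable.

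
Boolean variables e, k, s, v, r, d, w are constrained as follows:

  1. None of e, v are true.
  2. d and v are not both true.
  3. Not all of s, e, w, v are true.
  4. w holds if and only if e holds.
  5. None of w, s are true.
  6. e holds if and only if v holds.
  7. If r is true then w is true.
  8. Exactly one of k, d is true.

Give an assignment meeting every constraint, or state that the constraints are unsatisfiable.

e = False, k = False, s = False, v = False, r = False, d = True, w = False

  (1) {e, v}: 0 true — none ✓
  (2) d=T, v=F — not both ✓
  (3) {s, e, w, v}: 0/4 true — not all ✓
  (4) w=F, e=F — same ✓
  (5) {w, s}: 0 true — none ✓
  (6) e=F, v=F — same ✓
  (7) r=F ⇒ w: vacuous ✓
  (8) {k, d}: 1 true — exactly one ✓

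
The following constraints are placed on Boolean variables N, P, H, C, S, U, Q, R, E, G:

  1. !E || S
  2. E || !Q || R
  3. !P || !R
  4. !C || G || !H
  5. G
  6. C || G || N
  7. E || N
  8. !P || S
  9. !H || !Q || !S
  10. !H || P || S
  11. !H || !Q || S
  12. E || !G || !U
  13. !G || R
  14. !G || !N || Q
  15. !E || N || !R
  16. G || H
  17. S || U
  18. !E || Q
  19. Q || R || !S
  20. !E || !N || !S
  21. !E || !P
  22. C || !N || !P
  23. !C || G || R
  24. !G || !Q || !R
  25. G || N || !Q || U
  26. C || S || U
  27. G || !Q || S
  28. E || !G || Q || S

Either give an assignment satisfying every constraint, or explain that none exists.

Case G = True:
  (!G || R) forces R = True.
  (!P || !R) forces P = False.
  (!G || !Q || !R) forces Q = False.
  (!G || !N || Q) forces N = False.
  (E || N) forces E = True.
  Clause (!E || N || !R) is falsified — contradiction.
Case G = False:
  Clause (G) is falsified — contradiction.
Both cases fail, so the formula is unsatisfiable.

The formula is unsatisfiable.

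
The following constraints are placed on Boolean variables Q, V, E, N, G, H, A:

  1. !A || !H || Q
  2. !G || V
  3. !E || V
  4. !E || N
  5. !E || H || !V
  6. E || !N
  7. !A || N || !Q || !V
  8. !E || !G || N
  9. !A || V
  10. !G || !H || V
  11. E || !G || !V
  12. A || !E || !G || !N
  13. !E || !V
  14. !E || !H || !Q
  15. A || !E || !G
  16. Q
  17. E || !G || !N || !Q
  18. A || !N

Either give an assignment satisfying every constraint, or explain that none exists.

Q = True; V = False; E = False; N = False; G = False; H = False; A = False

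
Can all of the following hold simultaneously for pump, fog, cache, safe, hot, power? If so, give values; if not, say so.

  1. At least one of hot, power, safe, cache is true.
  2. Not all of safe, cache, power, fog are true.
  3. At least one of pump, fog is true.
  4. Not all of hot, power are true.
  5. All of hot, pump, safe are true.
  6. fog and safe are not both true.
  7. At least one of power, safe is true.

pump = True, fog = False, cache = False, safe = True, hot = True, power = False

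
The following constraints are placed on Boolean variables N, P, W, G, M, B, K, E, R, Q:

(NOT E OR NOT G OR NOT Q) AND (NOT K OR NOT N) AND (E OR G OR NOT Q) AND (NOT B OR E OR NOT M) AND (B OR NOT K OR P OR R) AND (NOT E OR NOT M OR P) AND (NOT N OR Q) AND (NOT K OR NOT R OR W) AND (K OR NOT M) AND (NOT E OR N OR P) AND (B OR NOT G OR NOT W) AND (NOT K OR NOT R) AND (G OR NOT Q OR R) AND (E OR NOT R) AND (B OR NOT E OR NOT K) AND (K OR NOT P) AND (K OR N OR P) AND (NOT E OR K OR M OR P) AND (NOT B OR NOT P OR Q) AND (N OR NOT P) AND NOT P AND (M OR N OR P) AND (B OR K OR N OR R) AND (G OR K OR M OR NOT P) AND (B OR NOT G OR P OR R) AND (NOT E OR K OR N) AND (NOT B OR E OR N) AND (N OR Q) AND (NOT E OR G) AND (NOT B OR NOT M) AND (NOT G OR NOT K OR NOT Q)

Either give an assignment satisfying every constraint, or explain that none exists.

N=T, P=F, W=F, G=T, M=F, B=T, K=F, E=F, R=F, Q=T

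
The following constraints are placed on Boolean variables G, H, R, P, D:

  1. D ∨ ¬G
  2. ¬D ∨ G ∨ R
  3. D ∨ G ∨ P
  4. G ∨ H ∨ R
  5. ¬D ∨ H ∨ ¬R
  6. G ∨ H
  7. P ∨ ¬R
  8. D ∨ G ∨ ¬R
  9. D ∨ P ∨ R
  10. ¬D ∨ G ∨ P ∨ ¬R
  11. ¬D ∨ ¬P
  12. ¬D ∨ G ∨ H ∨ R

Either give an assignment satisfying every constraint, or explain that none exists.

G = True; H = False; R = False; P = False; D = True

Set G = True.
  then (D ∨ ¬G) forces D = True.
  then (¬D ∨ ¬P) forces P = False.
  then (P ∨ ¬R) forces R = False.
Set H = False.
All clauses satisfied.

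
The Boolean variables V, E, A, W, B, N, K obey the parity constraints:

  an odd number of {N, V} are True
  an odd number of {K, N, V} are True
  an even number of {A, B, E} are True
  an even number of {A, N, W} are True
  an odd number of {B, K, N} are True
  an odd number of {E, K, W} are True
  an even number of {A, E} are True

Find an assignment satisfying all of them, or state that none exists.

V=F; E=F; A=F; W=T; B=F; N=T; K=F

{N, V}: 1 true → odd ✓
{K, N, V}: 1 true → odd ✓
{A, B, E}: 0 true → even ✓
{A, N, W}: 2 true → even ✓
{B, K, N}: 1 true → odd ✓
{E, K, W}: 1 true → odd ✓
{A, E}: 0 true → even ✓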